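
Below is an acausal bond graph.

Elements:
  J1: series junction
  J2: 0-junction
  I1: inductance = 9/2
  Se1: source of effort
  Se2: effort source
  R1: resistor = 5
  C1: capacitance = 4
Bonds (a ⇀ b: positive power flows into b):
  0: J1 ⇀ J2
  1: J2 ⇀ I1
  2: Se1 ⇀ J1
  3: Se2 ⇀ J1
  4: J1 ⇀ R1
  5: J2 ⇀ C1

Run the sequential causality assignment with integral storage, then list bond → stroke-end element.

bond 0 |J1
bond 1 |I1
bond 2 |J1
bond 3 |J1
bond 4 |R1
bond 5 |J2

b2 stroke→J1  (Se1 (Se) sets effort on bond)
b3 stroke→J1  (Se2 (Se) sets effort on bond)
b1 stroke→I1  (prefer integral on I1)
b5 stroke→J2  (prefer integral on C1)
b0 stroke→J1  (J2: bond 5 brought effort, rest push out)
b4 stroke→R1  (closing 1-jn rule on J1)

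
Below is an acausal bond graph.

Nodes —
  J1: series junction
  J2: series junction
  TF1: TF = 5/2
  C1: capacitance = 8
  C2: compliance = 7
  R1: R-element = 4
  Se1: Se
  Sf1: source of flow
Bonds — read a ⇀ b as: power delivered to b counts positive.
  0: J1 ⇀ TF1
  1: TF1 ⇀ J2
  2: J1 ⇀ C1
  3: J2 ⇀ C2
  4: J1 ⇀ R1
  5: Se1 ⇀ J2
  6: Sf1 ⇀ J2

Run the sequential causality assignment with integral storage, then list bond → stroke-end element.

b5 stroke→J2  (Se1: effort source, stroke at far end)
b6 stroke→Sf1  (source Sf1 imposes f)
b1 stroke→J2  (J2 flow already set via bond 6)
b3 stroke→J2  (1-jn J2 has f-setter on 6)
b0 stroke→TF1  (TF1: transformer flips bond 1)
b2 stroke→J1  (J1: bond 0 brought flow, rest push out)
b4 stroke→J1  (J1 flow already set via bond 0)

β0 stroke→TF1
β1 stroke→J2
β2 stroke→J1
β3 stroke→J2
β4 stroke→J1
β5 stroke→J2
β6 stroke→Sf1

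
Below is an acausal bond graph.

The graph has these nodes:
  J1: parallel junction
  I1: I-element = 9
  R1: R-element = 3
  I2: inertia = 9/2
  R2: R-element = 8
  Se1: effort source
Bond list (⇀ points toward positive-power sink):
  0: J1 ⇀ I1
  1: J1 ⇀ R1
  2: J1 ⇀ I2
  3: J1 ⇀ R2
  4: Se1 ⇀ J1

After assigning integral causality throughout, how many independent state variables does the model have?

2  (I1, I2 all integral)

bond 4 →J1  (source Se1 imposes e)
bond 0 →I1  (0-jn J1 has e-setter on 4)
bond 1 →R1  (J1: bond 4 brought effort, rest push out)
bond 2 →I2  (J1 effort already set via bond 4)
bond 3 →R2  (common-e at J1 fixed by 4)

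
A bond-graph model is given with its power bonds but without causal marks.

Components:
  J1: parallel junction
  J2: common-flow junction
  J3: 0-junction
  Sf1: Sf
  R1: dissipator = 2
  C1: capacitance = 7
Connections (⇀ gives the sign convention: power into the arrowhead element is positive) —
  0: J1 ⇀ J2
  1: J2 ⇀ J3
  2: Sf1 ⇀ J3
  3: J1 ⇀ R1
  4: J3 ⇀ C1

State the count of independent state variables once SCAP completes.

#2 |Sf1  (Sf1 fixes flow; stroke at Sf1)
#4 |J3  (prefer integral on C1)
#1 |J2  (common-e at J3 fixed by 4)
#0 |J1  (only one flow-in slot at J2)
#3 |R1  (common-e at J1 fixed by 0)

1  (C1 all integral)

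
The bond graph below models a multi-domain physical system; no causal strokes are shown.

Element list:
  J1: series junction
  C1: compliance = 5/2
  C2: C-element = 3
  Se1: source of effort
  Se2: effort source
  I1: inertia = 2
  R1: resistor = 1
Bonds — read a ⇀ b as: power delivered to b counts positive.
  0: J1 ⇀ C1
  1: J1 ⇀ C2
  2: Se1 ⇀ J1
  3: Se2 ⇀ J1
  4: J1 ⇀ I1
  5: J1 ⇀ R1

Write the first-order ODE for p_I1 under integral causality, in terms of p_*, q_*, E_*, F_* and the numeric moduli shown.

dp_I1/dt = E_Se1 + E_Se2 - p_I1/2 - 2*q_C1/5 - q_C2/3

bond 2 →J1  (Se1 fixes effort; stroke away)
bond 3 →J1  (Se2 (Se) sets effort on bond)
bond 0 →J1  (prefer integral on C1)
bond 1 →J1  (C2 outputs effort q/C2)
bond 4 →I1  (I1 integral (f out))
bond 5 →J1  (J1 flow already set via bond 4)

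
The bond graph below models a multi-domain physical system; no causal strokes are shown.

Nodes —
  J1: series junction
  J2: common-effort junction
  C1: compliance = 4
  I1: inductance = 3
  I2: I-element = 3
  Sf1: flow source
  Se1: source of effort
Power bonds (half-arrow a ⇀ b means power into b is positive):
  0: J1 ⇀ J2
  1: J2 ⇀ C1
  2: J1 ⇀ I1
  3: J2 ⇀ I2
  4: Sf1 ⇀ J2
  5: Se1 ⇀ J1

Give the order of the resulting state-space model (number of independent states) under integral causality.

3  (C1, I1, I2 all integral)

#4 stroke at Sf1  (Sf1 fixes flow; stroke at Sf1)
#5 stroke at J1  (Se1: effort source, stroke at far end)
#1 stroke at J2  (C1 integral (e out))
#0 stroke at J1  (0-jn J2 has e-setter on 1)
#3 stroke at I2  (J2 effort already set via bond 1)
#2 stroke at I1  (closing 1-jn rule on J1)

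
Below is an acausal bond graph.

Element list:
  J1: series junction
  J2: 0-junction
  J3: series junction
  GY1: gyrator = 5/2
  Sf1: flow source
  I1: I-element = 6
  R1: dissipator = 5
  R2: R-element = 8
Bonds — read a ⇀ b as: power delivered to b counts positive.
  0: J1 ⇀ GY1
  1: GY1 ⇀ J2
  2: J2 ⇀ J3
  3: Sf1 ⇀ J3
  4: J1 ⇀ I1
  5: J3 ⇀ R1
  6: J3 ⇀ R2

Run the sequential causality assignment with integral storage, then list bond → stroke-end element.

bond 3 →Sf1  (Sf1: flow source, stroke at near end)
bond 2 →J3  (1-jn J3 has f-setter on 3)
bond 5 →J3  (J3: bond 3 brought flow, rest push out)
bond 6 →J3  (1-jn J3 has f-setter on 3)
bond 1 →J2  (closing 0-jn rule on J2)
bond 0 →J1  (GY GY1: same side as bond 1)
bond 4 →I1  (J1: last free bond brings flow in)

bond 0 →J1
bond 1 →J2
bond 2 →J3
bond 3 →Sf1
bond 4 →I1
bond 5 →J3
bond 6 →J3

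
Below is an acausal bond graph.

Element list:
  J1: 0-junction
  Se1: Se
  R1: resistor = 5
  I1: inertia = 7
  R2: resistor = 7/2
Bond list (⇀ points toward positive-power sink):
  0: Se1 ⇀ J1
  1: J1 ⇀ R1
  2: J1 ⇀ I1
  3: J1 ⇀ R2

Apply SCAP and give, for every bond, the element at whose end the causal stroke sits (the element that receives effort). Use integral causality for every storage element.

b0 stroke at J1  (Se1: effort source, stroke at far end)
b1 stroke at R1  (common-e at J1 fixed by 0)
b2 stroke at I1  (0-jn J1 has e-setter on 0)
b3 stroke at R2  (0-jn J1 has e-setter on 0)

b0 stroke at J1
b1 stroke at R1
b2 stroke at I1
b3 stroke at R2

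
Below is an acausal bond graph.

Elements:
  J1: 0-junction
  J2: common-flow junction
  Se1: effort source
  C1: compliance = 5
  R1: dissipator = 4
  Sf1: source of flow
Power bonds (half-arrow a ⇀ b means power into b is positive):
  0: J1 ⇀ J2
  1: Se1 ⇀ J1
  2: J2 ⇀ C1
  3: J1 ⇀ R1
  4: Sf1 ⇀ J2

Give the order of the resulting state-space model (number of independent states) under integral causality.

b1 stroke at J1  (Se1: effort source, stroke at far end)
b4 stroke at Sf1  (Sf1: flow source, stroke at near end)
b0 stroke at J2  (common-e at J1 fixed by 1)
b3 stroke at R1  (0-jn J1 has e-setter on 1)
b2 stroke at J2  (J2: bond 4 brought flow, rest push out)

1  (C1 all integral)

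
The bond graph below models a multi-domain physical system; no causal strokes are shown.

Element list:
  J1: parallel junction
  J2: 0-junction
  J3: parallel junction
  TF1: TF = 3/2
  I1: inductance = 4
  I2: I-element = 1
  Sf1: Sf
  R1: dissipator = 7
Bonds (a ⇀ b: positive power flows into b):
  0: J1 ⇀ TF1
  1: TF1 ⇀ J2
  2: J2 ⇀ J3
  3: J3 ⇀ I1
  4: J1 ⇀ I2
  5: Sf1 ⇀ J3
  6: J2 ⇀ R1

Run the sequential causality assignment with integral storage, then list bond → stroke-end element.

bond 0 stroke at J1
bond 1 stroke at TF1
bond 2 stroke at J3
bond 3 stroke at I1
bond 4 stroke at I2
bond 5 stroke at Sf1
bond 6 stroke at J2

#5 →Sf1  (Sf1 (Sf) sets flow on bond)
#3 →I1  (prefer integral on I1)
#2 →J3  (J3: last free bond brings effort in)
#4 →I2  (I2 outputs flow p/I2)
#0 →J1  (closing 0-jn rule on J1)
#1 →TF1  (through TF1, causality passes straight; one stroke at TF1)
#6 →J2  (closing 0-jn rule on J2)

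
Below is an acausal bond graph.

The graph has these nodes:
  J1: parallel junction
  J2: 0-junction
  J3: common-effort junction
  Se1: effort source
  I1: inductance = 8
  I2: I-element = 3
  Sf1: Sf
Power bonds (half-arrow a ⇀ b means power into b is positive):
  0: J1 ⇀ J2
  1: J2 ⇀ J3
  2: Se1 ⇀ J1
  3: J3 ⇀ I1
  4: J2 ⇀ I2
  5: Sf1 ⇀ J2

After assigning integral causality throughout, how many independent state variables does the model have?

bond 2 |J1  (Se1 fixes effort; stroke away)
bond 5 |Sf1  (Sf1 (Sf) sets flow on bond)
bond 0 |J2  (0-jn J1 has e-setter on 2)
bond 1 |J3  (common-e at J2 fixed by 0)
bond 4 |I2  (common-e at J2 fixed by 0)
bond 3 |I1  (0-jn J3 has e-setter on 1)

2  (I1, I2 all integral)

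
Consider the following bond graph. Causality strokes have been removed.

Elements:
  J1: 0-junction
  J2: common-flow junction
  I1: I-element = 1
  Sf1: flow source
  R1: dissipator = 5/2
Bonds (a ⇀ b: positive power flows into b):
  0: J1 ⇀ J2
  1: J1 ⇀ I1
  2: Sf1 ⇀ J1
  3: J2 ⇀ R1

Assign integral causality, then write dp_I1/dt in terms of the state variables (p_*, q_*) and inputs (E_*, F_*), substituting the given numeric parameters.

dp_I1/dt = 5*F_Sf1/2 - 5*p_I1/2

bond 2 →Sf1  (source Sf1 imposes f)
bond 1 →I1  (prefer integral on I1)
bond 0 →J1  (closing 0-jn rule on J1)
bond 3 →J2  (1-jn J2 has f-setter on 0)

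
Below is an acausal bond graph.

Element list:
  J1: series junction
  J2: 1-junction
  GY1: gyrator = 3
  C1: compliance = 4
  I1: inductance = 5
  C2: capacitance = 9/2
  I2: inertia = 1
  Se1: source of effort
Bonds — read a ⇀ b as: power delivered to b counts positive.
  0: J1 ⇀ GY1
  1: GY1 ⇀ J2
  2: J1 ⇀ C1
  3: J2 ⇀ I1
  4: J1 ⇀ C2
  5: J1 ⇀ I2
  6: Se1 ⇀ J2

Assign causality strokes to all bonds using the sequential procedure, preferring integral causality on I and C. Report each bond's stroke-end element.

#0 stroke at J1
#1 stroke at J2
#2 stroke at J1
#3 stroke at I1
#4 stroke at J1
#5 stroke at I2
#6 stroke at J2

bond 6 stroke→J2  (Se1 fixes effort; stroke away)
bond 2 stroke→J1  (C1: C, integral causality)
bond 3 stroke→I1  (prefer integral on I1)
bond 1 stroke→J2  (common-f at J2 fixed by 3)
bond 0 stroke→J1  (GY1 both-in/both-out from 1)
bond 4 stroke→J1  (C2 outputs effort q/C2)
bond 5 stroke→I2  (only one flow-in slot at J1)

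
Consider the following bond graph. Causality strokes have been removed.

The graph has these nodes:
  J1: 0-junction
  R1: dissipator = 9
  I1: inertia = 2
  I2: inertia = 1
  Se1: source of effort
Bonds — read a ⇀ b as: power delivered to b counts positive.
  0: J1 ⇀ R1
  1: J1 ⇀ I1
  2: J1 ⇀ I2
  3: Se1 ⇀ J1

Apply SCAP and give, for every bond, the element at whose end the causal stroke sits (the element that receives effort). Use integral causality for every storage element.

β3 |J1  (Se1 fixes effort; stroke away)
β0 |R1  (common-e at J1 fixed by 3)
β1 |I1  (J1 effort already set via bond 3)
β2 |I2  (J1: bond 3 brought effort, rest push out)

bond 0 →R1
bond 1 →I1
bond 2 →I2
bond 3 →J1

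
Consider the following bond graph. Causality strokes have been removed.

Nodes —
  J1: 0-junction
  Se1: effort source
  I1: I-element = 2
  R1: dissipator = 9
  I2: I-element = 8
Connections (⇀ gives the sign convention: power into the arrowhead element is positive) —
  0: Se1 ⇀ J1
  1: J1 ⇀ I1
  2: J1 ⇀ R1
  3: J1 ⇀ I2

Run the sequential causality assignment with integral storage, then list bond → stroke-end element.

β0 stroke→J1
β1 stroke→I1
β2 stroke→R1
β3 stroke→I2

#0 →J1  (Se1 (Se) sets effort on bond)
#1 →I1  (0-jn J1 has e-setter on 0)
#2 →R1  (J1 effort already set via bond 0)
#3 →I2  (common-e at J1 fixed by 0)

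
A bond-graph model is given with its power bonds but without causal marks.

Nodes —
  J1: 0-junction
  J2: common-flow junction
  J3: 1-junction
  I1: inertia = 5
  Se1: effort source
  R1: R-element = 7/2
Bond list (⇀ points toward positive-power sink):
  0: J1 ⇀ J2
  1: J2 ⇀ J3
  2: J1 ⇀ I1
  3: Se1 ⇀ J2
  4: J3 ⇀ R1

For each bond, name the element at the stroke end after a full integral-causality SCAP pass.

#0 stroke at J1
#1 stroke at J2
#2 stroke at I1
#3 stroke at J2
#4 stroke at J3

b3 stroke→J2  (Se1 fixes effort; stroke away)
b2 stroke→I1  (I1: I, integral causality)
b0 stroke→J1  (J1: last free bond brings effort in)
b1 stroke→J2  (J2 flow already set via bond 0)
b4 stroke→J3  (common-f at J3 fixed by 1)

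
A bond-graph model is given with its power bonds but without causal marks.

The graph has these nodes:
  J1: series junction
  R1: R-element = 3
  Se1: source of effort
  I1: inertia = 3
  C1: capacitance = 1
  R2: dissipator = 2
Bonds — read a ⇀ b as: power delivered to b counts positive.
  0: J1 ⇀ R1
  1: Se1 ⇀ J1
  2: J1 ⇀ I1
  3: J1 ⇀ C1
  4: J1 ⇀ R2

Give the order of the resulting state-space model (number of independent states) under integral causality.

#1 →J1  (Se1 (Se) sets effort on bond)
#2 →I1  (I1 integral (f out))
#0 →J1  (J1: bond 2 brought flow, rest push out)
#3 →J1  (J1: bond 2 brought flow, rest push out)
#4 →J1  (1-jn J1 has f-setter on 2)

2  (C1, I1 all integral)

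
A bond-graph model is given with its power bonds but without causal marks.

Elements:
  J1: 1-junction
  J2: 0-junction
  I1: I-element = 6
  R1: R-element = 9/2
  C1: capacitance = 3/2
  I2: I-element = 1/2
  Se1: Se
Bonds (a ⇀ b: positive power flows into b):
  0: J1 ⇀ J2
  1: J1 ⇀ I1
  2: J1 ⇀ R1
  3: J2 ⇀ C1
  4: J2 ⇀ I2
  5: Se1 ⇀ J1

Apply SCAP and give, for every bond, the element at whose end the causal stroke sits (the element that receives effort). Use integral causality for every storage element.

b0 stroke→J1
b1 stroke→I1
b2 stroke→J1
b3 stroke→J2
b4 stroke→I2
b5 stroke→J1

bond 5 stroke at J1  (Se1 (Se) sets effort on bond)
bond 1 stroke at I1  (I1: I, integral causality)
bond 0 stroke at J1  (common-f at J1 fixed by 1)
bond 2 stroke at J1  (common-f at J1 fixed by 1)
bond 3 stroke at J2  (C1: C, integral causality)
bond 4 stroke at I2  (J2: bond 3 brought effort, rest push out)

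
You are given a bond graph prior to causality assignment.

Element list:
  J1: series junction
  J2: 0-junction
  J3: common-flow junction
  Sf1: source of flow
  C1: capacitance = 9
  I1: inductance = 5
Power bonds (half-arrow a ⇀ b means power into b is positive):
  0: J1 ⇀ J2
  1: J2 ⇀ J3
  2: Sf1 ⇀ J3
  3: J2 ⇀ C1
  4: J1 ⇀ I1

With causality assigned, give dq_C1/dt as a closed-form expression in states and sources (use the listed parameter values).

b2 →Sf1  (Sf1: flow source, stroke at near end)
b1 →J3  (J3 flow already set via bond 2)
b3 →J2  (C1 integral (e out))
b0 →J1  (J2: bond 3 brought effort, rest push out)
b4 →I1  (J1 needs exactly one f-in)

dq_C1/dt = -F_Sf1 + p_I1/5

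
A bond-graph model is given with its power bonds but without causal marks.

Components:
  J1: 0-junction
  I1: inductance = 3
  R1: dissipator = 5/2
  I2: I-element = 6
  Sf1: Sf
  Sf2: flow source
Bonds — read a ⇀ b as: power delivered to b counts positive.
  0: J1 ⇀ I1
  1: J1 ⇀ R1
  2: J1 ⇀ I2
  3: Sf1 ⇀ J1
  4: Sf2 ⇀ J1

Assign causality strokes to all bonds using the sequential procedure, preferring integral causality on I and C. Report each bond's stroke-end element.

b0 →I1
b1 →J1
b2 →I2
b3 →Sf1
b4 →Sf2

bond 3 →Sf1  (Sf1: flow source, stroke at near end)
bond 4 →Sf2  (source Sf2 imposes f)
bond 0 →I1  (prefer integral on I1)
bond 2 →I2  (prefer integral on I2)
bond 1 →J1  (J1: last free bond brings effort in)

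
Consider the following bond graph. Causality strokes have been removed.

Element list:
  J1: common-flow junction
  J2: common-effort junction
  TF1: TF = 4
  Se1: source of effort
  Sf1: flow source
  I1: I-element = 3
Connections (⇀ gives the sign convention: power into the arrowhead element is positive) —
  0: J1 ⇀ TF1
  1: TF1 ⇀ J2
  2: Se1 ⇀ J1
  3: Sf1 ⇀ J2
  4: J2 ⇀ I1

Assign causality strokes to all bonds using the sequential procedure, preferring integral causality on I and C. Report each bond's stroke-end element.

β0 stroke at TF1
β1 stroke at J2
β2 stroke at J1
β3 stroke at Sf1
β4 stroke at I1

bond 2 |J1  (Se1 (Se) sets effort on bond)
bond 3 |Sf1  (source Sf1 imposes f)
bond 0 |TF1  (J1 needs exactly one f-in)
bond 1 |J2  (TF1 one-in-one-out from 0)
bond 4 |I1  (0-jn J2 has e-setter on 1)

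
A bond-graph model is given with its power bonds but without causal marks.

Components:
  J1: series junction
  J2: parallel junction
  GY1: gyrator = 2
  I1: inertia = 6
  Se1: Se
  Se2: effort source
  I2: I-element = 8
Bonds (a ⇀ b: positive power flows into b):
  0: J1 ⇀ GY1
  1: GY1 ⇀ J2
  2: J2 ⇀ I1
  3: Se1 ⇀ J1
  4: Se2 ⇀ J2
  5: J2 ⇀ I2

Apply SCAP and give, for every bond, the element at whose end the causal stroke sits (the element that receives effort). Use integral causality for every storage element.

#0 |GY1
#1 |GY1
#2 |I1
#3 |J1
#4 |J2
#5 |I2

β3 →J1  (source Se1 imposes e)
β4 →J2  (source Se2 imposes e)
β0 →GY1  (only one flow-in slot at J1)
β1 →GY1  (common-e at J2 fixed by 4)
β2 →I1  (J2: bond 4 brought effort, rest push out)
β5 →I2  (J2: bond 4 brought effort, rest push out)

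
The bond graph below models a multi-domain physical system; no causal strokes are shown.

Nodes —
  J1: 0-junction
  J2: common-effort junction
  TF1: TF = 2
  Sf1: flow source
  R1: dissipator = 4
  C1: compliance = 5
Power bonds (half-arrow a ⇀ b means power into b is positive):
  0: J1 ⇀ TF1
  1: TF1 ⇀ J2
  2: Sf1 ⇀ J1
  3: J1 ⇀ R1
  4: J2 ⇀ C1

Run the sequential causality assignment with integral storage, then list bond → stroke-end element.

b2 stroke at Sf1  (Sf1 (Sf) sets flow on bond)
b4 stroke at J2  (prefer integral on C1)
b1 stroke at TF1  (0-jn J2 has e-setter on 4)
b0 stroke at J1  (through TF1, causality passes straight; one stroke at TF1)
b3 stroke at R1  (J1: bond 0 brought effort, rest push out)

b0 stroke→J1
b1 stroke→TF1
b2 stroke→Sf1
b3 stroke→R1
b4 stroke→J2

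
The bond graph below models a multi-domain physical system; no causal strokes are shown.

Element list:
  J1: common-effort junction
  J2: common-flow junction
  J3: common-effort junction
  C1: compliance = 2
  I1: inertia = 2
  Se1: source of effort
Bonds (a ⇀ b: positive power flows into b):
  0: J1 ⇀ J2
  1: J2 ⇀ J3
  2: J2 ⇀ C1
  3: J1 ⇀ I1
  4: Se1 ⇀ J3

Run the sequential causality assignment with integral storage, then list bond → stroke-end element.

β0 |J1
β1 |J2
β2 |J2
β3 |I1
β4 |J3

#4 stroke at J3  (Se1 (Se) sets effort on bond)
#1 stroke at J2  (J3: bond 4 brought effort, rest push out)
#2 stroke at J2  (C1 integral (e out))
#0 stroke at J1  (closing 1-jn rule on J2)
#3 stroke at I1  (common-e at J1 fixed by 0)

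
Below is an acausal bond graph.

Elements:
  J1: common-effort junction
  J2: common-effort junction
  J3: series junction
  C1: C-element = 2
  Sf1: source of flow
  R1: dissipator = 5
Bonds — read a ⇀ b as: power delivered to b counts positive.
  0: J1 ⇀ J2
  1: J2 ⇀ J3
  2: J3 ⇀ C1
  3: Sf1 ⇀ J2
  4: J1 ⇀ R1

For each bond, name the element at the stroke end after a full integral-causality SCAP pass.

b0 stroke→J1
b1 stroke→J2
b2 stroke→J3
b3 stroke→Sf1
b4 stroke→R1

bond 3 |Sf1  (Sf1: flow source, stroke at near end)
bond 2 |J3  (C1 integral (e out))
bond 1 |J2  (only one flow-in slot at J3)
bond 0 |J1  (J2 effort already set via bond 1)
bond 4 |R1  (J1 effort already set via bond 0)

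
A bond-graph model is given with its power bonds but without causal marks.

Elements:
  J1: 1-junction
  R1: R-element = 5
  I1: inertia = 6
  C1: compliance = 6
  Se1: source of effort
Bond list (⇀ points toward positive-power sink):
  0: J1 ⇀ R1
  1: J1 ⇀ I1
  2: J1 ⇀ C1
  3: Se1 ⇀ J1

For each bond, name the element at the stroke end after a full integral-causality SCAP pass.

bond 3 stroke→J1  (Se1 fixes effort; stroke away)
bond 1 stroke→I1  (I1: I, integral causality)
bond 0 stroke→J1  (1-jn J1 has f-setter on 1)
bond 2 stroke→J1  (J1 flow already set via bond 1)

bond 0 →J1
bond 1 →I1
bond 2 →J1
bond 3 →J1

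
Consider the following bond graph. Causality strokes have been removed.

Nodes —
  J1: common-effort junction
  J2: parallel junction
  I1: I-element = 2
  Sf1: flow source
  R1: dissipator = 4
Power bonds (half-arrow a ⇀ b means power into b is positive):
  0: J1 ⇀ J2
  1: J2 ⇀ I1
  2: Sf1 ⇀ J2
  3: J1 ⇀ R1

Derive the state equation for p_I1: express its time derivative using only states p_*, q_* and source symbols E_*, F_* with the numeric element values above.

b2 stroke at Sf1  (Sf1 (Sf) sets flow on bond)
b1 stroke at I1  (I1 outputs flow p/I1)
b0 stroke at J2  (closing 0-jn rule on J2)
b3 stroke at J1  (closing 0-jn rule on J1)

dp_I1/dt = 4*F_Sf1 - 2*p_I1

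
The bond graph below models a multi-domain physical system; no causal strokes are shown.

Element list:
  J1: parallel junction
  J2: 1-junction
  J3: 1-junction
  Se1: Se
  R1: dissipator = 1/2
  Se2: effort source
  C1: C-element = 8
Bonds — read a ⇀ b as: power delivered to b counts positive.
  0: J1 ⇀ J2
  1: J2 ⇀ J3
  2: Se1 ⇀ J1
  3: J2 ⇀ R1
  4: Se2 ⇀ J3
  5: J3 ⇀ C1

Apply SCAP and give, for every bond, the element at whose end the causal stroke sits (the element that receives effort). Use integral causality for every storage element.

bond 0 stroke at J2
bond 1 stroke at J2
bond 2 stroke at J1
bond 3 stroke at R1
bond 4 stroke at J3
bond 5 stroke at J3

#2 →J1  (source Se1 imposes e)
#4 →J3  (Se2: effort source, stroke at far end)
#0 →J2  (0-jn J1 has e-setter on 2)
#5 →J3  (C1: C, integral causality)
#1 →J2  (only one flow-in slot at J3)
#3 →R1  (J2 needs exactly one f-in)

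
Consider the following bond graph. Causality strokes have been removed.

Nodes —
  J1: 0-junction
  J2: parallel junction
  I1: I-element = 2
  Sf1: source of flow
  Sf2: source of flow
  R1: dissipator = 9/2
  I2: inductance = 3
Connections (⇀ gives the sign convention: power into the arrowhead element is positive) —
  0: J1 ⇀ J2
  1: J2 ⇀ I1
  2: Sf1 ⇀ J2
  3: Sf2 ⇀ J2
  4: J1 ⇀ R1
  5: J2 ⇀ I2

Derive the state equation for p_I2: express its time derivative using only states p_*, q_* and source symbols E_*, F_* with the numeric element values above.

b2 →Sf1  (source Sf1 imposes f)
b3 →Sf2  (Sf2 (Sf) sets flow on bond)
b1 →I1  (prefer integral on I1)
b5 →I2  (I2 integral (f out))
b0 →J2  (J2 needs exactly one e-in)
b4 →J1  (J1 needs exactly one e-in)

dp_I2/dt = 9*F_Sf1/2 + 9*F_Sf2/2 - 9*p_I1/4 - 3*p_I2/2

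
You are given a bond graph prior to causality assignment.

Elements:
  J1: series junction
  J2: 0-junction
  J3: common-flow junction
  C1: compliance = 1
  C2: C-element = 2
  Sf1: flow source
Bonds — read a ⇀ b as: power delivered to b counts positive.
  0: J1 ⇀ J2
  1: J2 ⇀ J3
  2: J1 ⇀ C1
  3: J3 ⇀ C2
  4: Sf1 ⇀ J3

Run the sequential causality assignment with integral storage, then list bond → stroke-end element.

β0 stroke→J2
β1 stroke→J3
β2 stroke→J1
β3 stroke→J3
β4 stroke→Sf1

b4 |Sf1  (Sf1 (Sf) sets flow on bond)
b1 |J3  (J3: bond 4 brought flow, rest push out)
b3 |J3  (J3 flow already set via bond 4)
b0 |J2  (J2 needs exactly one e-in)
b2 |J1  (J1: bond 0 brought flow, rest push out)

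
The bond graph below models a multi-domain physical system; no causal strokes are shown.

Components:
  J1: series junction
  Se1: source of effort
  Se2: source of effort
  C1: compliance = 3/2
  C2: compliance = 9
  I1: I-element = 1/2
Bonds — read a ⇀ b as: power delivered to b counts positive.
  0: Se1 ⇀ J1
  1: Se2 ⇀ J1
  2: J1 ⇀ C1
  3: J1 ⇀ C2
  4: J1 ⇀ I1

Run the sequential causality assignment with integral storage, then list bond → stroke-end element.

b0 stroke→J1
b1 stroke→J1
b2 stroke→J1
b3 stroke→J1
b4 stroke→I1

#0 |J1  (Se1 (Se) sets effort on bond)
#1 |J1  (Se2: effort source, stroke at far end)
#2 |J1  (C1 integral (e out))
#3 |J1  (prefer integral on C2)
#4 |I1  (J1 needs exactly one f-in)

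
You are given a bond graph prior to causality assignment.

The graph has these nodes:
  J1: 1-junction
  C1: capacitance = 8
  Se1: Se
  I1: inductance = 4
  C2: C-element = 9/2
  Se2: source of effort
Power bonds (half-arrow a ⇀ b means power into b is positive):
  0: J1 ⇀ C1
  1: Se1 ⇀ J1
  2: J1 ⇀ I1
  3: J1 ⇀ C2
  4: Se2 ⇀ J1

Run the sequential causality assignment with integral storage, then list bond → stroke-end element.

b1 →J1  (Se1: effort source, stroke at far end)
b4 →J1  (source Se2 imposes e)
b0 →J1  (C1 integral (e out))
b2 →I1  (I1: I, integral causality)
b3 →J1  (1-jn J1 has f-setter on 2)

#0 stroke at J1
#1 stroke at J1
#2 stroke at I1
#3 stroke at J1
#4 stroke at J1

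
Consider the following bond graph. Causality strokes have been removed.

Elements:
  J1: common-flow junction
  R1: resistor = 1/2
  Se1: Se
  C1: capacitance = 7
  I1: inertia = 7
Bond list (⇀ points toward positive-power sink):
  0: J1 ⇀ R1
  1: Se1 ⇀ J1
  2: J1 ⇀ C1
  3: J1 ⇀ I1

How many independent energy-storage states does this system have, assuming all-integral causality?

2  (C1, I1 all integral)

b1 →J1  (Se1 (Se) sets effort on bond)
b2 →J1  (C1: C, integral causality)
b3 →I1  (I1 outputs flow p/I1)
b0 →J1  (1-jn J1 has f-setter on 3)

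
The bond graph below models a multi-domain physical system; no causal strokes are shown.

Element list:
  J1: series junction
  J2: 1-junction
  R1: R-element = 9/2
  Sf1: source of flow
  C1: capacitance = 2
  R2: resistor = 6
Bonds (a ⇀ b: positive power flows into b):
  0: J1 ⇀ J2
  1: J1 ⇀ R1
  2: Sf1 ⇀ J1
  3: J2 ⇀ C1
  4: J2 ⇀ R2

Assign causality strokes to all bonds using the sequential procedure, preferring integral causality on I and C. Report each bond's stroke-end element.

β2 stroke→Sf1  (Sf1 fixes flow; stroke at Sf1)
β0 stroke→J1  (common-f at J1 fixed by 2)
β1 stroke→J1  (J1 flow already set via bond 2)
β3 stroke→J2  (J2 flow already set via bond 0)
β4 stroke→J2  (J2 flow already set via bond 0)

b0 →J1
b1 →J1
b2 →Sf1
b3 →J2
b4 →J2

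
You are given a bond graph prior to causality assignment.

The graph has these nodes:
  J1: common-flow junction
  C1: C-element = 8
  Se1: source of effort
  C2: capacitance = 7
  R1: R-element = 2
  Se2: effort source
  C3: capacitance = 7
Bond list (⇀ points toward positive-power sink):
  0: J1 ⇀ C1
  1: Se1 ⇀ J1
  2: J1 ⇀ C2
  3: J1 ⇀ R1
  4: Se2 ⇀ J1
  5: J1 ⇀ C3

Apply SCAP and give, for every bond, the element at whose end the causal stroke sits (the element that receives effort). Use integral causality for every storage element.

bond 1 stroke→J1  (Se1 (Se) sets effort on bond)
bond 4 stroke→J1  (Se2 fixes effort; stroke away)
bond 0 stroke→J1  (C1 outputs effort q/C1)
bond 2 stroke→J1  (prefer integral on C2)
bond 5 stroke→J1  (prefer integral on C3)
bond 3 stroke→R1  (closing 1-jn rule on J1)

#0 →J1
#1 →J1
#2 →J1
#3 →R1
#4 →J1
#5 →J1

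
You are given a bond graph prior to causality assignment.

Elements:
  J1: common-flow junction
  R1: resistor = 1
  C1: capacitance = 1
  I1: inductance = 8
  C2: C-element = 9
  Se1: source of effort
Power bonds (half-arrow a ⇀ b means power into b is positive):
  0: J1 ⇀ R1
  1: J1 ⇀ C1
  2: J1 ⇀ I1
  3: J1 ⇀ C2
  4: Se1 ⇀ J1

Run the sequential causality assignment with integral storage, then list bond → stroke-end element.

β4 stroke→J1  (Se1 (Se) sets effort on bond)
β1 stroke→J1  (C1 outputs effort q/C1)
β2 stroke→I1  (I1: I, integral causality)
β0 stroke→J1  (1-jn J1 has f-setter on 2)
β3 stroke→J1  (J1 flow already set via bond 2)

b0 →J1
b1 →J1
b2 →I1
b3 →J1
b4 →J1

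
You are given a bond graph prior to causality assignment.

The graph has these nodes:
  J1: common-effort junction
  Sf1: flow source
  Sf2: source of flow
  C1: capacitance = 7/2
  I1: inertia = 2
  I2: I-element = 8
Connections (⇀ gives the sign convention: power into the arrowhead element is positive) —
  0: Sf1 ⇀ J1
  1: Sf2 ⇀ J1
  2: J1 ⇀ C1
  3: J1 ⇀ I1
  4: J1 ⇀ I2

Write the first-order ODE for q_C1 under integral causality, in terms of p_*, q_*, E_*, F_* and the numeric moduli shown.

β0 |Sf1  (Sf1 (Sf) sets flow on bond)
β1 |Sf2  (Sf2 (Sf) sets flow on bond)
β2 |J1  (C1 outputs effort q/C1)
β3 |I1  (J1 effort already set via bond 2)
β4 |I2  (J1 effort already set via bond 2)

dq_C1/dt = F_Sf1 + F_Sf2 - p_I1/2 - p_I2/8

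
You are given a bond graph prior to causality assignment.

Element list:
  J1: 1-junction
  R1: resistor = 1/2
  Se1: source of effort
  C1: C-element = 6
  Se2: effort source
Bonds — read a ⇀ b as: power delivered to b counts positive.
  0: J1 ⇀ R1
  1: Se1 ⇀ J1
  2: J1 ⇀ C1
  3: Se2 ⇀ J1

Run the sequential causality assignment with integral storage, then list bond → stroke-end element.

β1 stroke→J1  (Se1 (Se) sets effort on bond)
β3 stroke→J1  (source Se2 imposes e)
β2 stroke→J1  (C1 integral (e out))
β0 stroke→R1  (J1 needs exactly one f-in)

bond 0 |R1
bond 1 |J1
bond 2 |J1
bond 3 |J1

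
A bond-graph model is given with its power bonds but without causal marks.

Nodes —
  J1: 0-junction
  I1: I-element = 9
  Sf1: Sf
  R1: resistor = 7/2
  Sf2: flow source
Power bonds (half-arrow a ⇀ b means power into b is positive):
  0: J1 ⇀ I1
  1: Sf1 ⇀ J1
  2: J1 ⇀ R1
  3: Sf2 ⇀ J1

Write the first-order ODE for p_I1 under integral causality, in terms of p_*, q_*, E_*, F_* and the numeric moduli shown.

dp_I1/dt = 7*F_Sf1/2 + 7*F_Sf2/2 - 7*p_I1/18

#1 stroke→Sf1  (source Sf1 imposes f)
#3 stroke→Sf2  (Sf2: flow source, stroke at near end)
#0 stroke→I1  (prefer integral on I1)
#2 stroke→J1  (J1: last free bond brings effort in)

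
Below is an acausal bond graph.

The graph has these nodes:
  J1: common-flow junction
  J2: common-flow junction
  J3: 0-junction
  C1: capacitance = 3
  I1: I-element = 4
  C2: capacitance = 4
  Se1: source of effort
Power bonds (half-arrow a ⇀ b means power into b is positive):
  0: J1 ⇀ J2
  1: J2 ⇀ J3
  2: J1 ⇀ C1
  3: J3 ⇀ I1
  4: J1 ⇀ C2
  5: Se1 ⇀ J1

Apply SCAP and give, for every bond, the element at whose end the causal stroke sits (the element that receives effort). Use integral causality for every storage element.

bond 5 stroke at J1  (Se1: effort source, stroke at far end)
bond 2 stroke at J1  (C1 outputs effort q/C1)
bond 3 stroke at I1  (prefer integral on I1)
bond 1 stroke at J3  (J3 needs exactly one e-in)
bond 0 stroke at J2  (J2: bond 1 brought flow, rest push out)
bond 4 stroke at J1  (J1: bond 0 brought flow, rest push out)

bond 0 stroke→J2
bond 1 stroke→J3
bond 2 stroke→J1
bond 3 stroke→I1
bond 4 stroke→J1
bond 5 stroke→J1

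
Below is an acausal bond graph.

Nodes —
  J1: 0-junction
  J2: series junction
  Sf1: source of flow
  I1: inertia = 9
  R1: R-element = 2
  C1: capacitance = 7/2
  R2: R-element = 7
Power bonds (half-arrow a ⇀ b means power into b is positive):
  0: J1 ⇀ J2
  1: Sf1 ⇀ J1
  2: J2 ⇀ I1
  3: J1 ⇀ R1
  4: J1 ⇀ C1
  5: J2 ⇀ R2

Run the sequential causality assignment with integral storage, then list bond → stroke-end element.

β0 stroke→J2
β1 stroke→Sf1
β2 stroke→I1
β3 stroke→R1
β4 stroke→J1
β5 stroke→J2

#1 |Sf1  (Sf1 (Sf) sets flow on bond)
#2 |I1  (I1 integral (f out))
#0 |J2  (J2 flow already set via bond 2)
#5 |J2  (1-jn J2 has f-setter on 2)
#4 |J1  (C1 outputs effort q/C1)
#3 |R1  (J1: bond 4 brought effort, rest push out)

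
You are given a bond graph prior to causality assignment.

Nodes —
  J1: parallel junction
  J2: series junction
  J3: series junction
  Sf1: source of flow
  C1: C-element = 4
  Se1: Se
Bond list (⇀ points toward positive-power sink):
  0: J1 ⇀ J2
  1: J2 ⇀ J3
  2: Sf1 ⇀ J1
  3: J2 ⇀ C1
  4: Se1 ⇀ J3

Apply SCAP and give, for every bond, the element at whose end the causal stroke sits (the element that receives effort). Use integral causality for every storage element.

bond 2 |Sf1  (source Sf1 imposes f)
bond 4 |J3  (Se1 (Se) sets effort on bond)
bond 0 |J1  (closing 0-jn rule on J1)
bond 1 |J2  (1-jn J2 has f-setter on 0)
bond 3 |J2  (J2: bond 0 brought flow, rest push out)

#0 stroke→J1
#1 stroke→J2
#2 stroke→Sf1
#3 stroke→J2
#4 stroke→J3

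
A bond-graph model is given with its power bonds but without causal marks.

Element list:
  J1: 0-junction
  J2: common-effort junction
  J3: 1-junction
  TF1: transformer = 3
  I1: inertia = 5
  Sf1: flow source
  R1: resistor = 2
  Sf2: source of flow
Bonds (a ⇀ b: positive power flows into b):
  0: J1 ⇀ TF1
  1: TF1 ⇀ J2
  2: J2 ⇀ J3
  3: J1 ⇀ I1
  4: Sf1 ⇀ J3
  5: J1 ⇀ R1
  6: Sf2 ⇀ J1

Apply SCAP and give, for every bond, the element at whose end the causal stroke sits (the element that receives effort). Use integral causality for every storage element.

b4 →Sf1  (Sf1 (Sf) sets flow on bond)
b6 →Sf2  (Sf2: flow source, stroke at near end)
b2 →J3  (1-jn J3 has f-setter on 4)
b1 →J2  (closing 0-jn rule on J2)
b0 →TF1  (TF1 one-in-one-out from 1)
b3 →I1  (I1: I, integral causality)
b5 →J1  (closing 0-jn rule on J1)

bond 0 stroke→TF1
bond 1 stroke→J2
bond 2 stroke→J3
bond 3 stroke→I1
bond 4 stroke→Sf1
bond 5 stroke→J1
bond 6 stroke→Sf2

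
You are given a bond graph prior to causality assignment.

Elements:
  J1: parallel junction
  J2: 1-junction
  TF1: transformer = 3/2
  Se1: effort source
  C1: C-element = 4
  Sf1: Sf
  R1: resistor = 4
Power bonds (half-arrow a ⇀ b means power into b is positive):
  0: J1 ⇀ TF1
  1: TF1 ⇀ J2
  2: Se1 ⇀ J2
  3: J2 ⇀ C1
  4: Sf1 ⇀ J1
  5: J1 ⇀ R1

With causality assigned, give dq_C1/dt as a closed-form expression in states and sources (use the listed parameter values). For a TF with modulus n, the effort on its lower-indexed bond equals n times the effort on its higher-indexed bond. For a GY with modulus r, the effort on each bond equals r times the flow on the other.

dq_C1/dt = 9*E_Se1/16 + 3*F_Sf1/2 - 9*q_C1/64

b2 |J2  (Se1 (Se) sets effort on bond)
b4 |Sf1  (Sf1: flow source, stroke at near end)
b3 |J2  (prefer integral on C1)
b1 |TF1  (only one flow-in slot at J2)
b0 |J1  (TF1: transformer flips bond 1)
b5 |R1  (0-jn J1 has e-setter on 0)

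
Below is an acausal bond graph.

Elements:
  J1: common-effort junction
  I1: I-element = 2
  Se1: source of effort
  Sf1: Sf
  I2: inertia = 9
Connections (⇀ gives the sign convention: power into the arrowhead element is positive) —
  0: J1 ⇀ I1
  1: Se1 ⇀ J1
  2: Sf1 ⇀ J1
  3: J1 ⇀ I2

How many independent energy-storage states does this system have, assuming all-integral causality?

2  (I1, I2 all integral)

b1 stroke at J1  (source Se1 imposes e)
b2 stroke at Sf1  (Sf1: flow source, stroke at near end)
b0 stroke at I1  (common-e at J1 fixed by 1)
b3 stroke at I2  (common-e at J1 fixed by 1)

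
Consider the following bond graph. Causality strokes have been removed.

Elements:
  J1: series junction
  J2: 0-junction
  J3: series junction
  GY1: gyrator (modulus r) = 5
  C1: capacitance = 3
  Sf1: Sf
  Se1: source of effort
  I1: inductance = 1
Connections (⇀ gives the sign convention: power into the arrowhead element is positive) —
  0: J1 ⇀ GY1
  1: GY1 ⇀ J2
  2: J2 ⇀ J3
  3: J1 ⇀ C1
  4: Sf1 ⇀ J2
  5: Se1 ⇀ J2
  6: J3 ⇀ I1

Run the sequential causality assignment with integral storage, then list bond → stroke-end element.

#4 stroke→Sf1  (Sf1 fixes flow; stroke at Sf1)
#5 stroke→J2  (Se1: effort source, stroke at far end)
#1 stroke→GY1  (common-e at J2 fixed by 5)
#2 stroke→J3  (J2 effort already set via bond 5)
#6 stroke→I1  (J3 needs exactly one f-in)
#0 stroke→GY1  (GY GY1: same side as bond 1)
#3 stroke→J1  (common-f at J1 fixed by 0)

β0 stroke→GY1
β1 stroke→GY1
β2 stroke→J3
β3 stroke→J1
β4 stroke→Sf1
β5 stroke→J2
β6 stroke→I1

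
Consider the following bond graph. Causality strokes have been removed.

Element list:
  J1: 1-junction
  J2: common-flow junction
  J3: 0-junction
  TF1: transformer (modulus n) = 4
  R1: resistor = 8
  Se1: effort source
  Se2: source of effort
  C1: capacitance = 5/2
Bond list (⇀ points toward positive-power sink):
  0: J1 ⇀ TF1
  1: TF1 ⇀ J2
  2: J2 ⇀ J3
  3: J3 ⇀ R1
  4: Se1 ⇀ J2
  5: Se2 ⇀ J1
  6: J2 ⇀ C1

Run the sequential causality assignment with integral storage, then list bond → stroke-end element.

b4 |J2  (Se1 fixes effort; stroke away)
b5 |J1  (Se2 fixes effort; stroke away)
b0 |TF1  (only one flow-in slot at J1)
b1 |J2  (TF TF1: opposite of bond 0)
b6 |J2  (C1 integral (e out))
b2 |J3  (only one flow-in slot at J2)
b3 |R1  (J3 effort already set via bond 2)

bond 0 stroke at TF1
bond 1 stroke at J2
bond 2 stroke at J3
bond 3 stroke at R1
bond 4 stroke at J2
bond 5 stroke at J1
bond 6 stroke at J2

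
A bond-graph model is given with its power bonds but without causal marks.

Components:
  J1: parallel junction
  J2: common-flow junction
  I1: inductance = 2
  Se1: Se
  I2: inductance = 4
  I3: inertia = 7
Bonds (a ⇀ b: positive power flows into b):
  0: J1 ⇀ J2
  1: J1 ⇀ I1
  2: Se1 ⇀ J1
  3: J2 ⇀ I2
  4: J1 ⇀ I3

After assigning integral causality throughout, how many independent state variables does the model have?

3  (I1, I2, I3 all integral)

β2 stroke→J1  (Se1 (Se) sets effort on bond)
β0 stroke→J2  (J1 effort already set via bond 2)
β1 stroke→I1  (J1 effort already set via bond 2)
β4 stroke→I3  (J1: bond 2 brought effort, rest push out)
β3 stroke→I2  (J2: last free bond brings flow in)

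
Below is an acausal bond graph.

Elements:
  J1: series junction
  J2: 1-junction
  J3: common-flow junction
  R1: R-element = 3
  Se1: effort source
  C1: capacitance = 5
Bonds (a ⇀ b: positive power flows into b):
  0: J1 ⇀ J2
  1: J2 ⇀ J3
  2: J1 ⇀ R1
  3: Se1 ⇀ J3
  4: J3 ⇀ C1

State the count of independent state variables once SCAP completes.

β3 |J3  (Se1: effort source, stroke at far end)
β4 |J3  (C1: C, integral causality)
β1 |J2  (J3 needs exactly one f-in)
β0 |J1  (J2 needs exactly one f-in)
β2 |R1  (only one flow-in slot at J1)

1  (C1 all integral)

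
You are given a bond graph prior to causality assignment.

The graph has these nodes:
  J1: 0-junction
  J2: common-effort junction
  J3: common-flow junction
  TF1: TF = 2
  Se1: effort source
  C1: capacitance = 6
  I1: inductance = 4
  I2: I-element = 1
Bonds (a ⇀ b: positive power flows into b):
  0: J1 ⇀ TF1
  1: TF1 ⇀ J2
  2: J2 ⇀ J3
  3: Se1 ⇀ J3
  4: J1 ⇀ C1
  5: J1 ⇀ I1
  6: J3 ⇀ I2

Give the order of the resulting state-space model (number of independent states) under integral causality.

bond 3 →J3  (Se1 fixes effort; stroke away)
bond 4 →J1  (C1 integral (e out))
bond 0 →TF1  (J1: bond 4 brought effort, rest push out)
bond 5 →I1  (J1: bond 4 brought effort, rest push out)
bond 1 →J2  (TF TF1: opposite of bond 0)
bond 2 →J3  (0-jn J2 has e-setter on 1)
bond 6 →I2  (only one flow-in slot at J3)

3  (C1, I1, I2 all integral)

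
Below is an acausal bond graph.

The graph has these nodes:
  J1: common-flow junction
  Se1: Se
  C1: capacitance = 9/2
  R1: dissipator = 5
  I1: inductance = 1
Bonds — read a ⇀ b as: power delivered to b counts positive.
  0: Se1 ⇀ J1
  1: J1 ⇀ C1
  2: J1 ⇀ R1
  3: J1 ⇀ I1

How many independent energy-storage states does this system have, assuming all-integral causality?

bond 0 →J1  (Se1: effort source, stroke at far end)
bond 1 →J1  (C1: C, integral causality)
bond 3 →I1  (I1 outputs flow p/I1)
bond 2 →J1  (1-jn J1 has f-setter on 3)

2  (C1, I1 all integral)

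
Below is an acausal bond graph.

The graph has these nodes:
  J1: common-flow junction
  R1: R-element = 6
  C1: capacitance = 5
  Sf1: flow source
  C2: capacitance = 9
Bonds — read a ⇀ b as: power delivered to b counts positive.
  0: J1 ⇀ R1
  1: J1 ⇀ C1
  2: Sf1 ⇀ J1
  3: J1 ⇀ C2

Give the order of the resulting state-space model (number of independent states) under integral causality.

b2 stroke→Sf1  (Sf1 fixes flow; stroke at Sf1)
b0 stroke→J1  (J1: bond 2 brought flow, rest push out)
b1 stroke→J1  (common-f at J1 fixed by 2)
b3 stroke→J1  (J1 flow already set via bond 2)

2  (C1, C2 all integral)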